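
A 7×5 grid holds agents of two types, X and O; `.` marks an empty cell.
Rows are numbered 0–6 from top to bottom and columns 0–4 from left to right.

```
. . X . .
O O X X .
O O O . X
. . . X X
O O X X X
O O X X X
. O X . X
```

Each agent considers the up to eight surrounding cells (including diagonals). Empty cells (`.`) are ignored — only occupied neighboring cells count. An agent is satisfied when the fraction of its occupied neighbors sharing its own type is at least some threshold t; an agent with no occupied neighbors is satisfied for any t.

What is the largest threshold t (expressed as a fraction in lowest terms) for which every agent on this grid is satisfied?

(0,2)X 2/3
(1,0)O 3/3
(1,1)O 4/6
(1,2)X 2/5
(1,3)X 3/4
(2,0)O 3/3
(2,1)O 4/5
(2,2)O 2/5
(2,4)X 3/3
(3,3)X 5/6
(3,4)X 4/4
(4,0)O 3/3
(4,1)O 3/5
(4,2)X 4/6
(4,3)X 7/7
(4,4)X 5/5
(5,0)O 4/4
(5,1)O 4/7
(5,2)X 4/7
(5,3)X 7/7
(5,4)X 4/4
(6,1)O 2/4
(6,2)X 2/4
(6,4)X 2/2
The smallest same-type fraction is 2/5 at (1,2), which reduces to 2/5. Any threshold above that leaves this agent unsatisfied.

2/5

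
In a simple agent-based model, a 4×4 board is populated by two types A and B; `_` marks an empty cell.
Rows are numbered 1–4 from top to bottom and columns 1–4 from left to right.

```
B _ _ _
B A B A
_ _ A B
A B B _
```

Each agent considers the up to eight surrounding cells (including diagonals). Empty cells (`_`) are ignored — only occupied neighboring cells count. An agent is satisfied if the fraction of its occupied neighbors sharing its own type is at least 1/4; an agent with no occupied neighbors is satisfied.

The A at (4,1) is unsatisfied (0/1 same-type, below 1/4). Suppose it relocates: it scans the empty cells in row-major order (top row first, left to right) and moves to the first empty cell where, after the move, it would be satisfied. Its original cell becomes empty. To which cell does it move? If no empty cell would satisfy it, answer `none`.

Vacating (4,1). Empty cells in order:
  (1,2): 1/4 same-type → satisfied — stop here.

(1,2)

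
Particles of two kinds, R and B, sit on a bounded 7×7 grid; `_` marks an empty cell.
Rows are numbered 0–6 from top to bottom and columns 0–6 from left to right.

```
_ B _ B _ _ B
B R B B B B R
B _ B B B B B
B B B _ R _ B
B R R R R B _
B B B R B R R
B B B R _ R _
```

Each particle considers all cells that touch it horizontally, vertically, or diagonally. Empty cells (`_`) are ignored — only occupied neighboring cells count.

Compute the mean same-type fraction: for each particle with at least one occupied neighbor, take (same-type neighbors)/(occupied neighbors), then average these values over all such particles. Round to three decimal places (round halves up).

(0,1)B 2/3
(0,3)B 3/3
(0,6)B 1/2
(1,0)B 2/3
(1,1)R 0/5
(1,2)B 5/6
(1,3)B 6/6
(1,4)B 6/6
(1,5)B 5/6
(1,6)R 0/4
(2,0)B 3/4
(2,2)B 5/6
(2,3)B 6/7
(2,4)B 5/6
(2,5)B 5/7
(2,6)B 3/4
(3,0)B 3/4
(3,1)B 5/7
(3,2)B 3/6
(3,4)R 2/6
(3,6)B 3/3
(4,0)B 4/5
(4,1)R 1/8
(4,2)R 3/7
(4,3)R 4/7
(4,4)R 4/6
(4,5)B 2/6
(5,0)B 4/5
(5,1)B 6/8
(5,2)B 3/8
(5,3)R 4/7
(5,4)B 1/7
(5,5)R 3/5
(5,6)R 2/3
(6,0)B 3/3
(6,1)B 5/5
(6,2)B 3/5
(6,3)R 1/4
(6,5)R 2/3
Sum over 39 particles: 2/3 + 3/3 + 1/2 + 2/3 + 0/5 + 5/6 + 6/6 + 6/6 + 5/6 + 0/4 + 3/4 + 5/6 + 6/7 + 5/6 + 5/7 + 3/4 + 3/4 + 5/7 + 3/6 + 2/6 + 3/3 + 4/5 + 1/8 + 3/7 + 4/7 + 4/6 + 2/6 + 4/5 + 6/8 + 3/8 + 4/7 + 1/7 + 3/5 + 2/3 + 3/3 + 5/5 + 3/5 + 1/4 + 2/3 = 1493/60; mean = 1493/60 ÷ 39 = 1493/2340 = 0.638034… → 0.638.

0.638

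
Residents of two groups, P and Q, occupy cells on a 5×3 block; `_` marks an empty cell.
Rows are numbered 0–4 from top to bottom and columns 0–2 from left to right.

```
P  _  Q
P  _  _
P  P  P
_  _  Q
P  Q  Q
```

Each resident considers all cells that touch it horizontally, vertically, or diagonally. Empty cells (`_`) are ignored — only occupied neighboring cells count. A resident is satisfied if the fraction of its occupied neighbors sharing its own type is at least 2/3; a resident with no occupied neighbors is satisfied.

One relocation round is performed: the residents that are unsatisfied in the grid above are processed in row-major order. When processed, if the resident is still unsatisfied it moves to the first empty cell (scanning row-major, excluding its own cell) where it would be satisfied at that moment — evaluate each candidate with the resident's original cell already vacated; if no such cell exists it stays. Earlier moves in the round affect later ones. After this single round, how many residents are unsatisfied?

Initially unsatisfied (in order): (2,2), (3,2), (4,0).
  (2,2) → (0,1).
  (3,2): now satisfied by earlier moves; stays.
  (4,0) → (1,1).
Resulting grid:
P P Q
P P _
P P _
_ _ Q
_ Q Q
Unsatisfied now: (0,2).

1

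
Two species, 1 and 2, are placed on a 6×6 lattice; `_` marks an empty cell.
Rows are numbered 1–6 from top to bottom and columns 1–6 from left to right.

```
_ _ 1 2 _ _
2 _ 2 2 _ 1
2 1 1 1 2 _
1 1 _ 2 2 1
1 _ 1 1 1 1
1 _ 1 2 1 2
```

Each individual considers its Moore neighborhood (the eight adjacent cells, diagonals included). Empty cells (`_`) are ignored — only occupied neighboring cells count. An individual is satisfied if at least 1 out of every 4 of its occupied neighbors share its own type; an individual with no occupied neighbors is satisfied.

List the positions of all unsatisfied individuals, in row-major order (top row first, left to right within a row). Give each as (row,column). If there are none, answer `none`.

(1,3), (2,6), (3,4), (6,4), (6,6)

(1,3)1 0/3 ✗
(1,4)2 2/3 ✓
(2,1)2 1/2 ✓
(2,3)2 2/6 ✓
(2,4)2 3/6 ✓
(2,6)1 0/1 ✗
(3,1)2 1/4 ✓
(3,2)1 3/6 ✓
(3,3)1 3/6 ✓
(3,4)1 1/6 ✗
(3,5)2 3/6 ✓
(4,1)1 3/4 ✓
(4,2)1 5/6 ✓
(4,4)2 2/7 ✓
(4,5)2 2/7 ✓
(4,6)1 2/4 ✓
(5,1)1 3/3 ✓
(5,3)1 3/5 ✓
(5,4)1 4/7 ✓
(5,5)1 4/8 ✓
(5,6)1 3/5 ✓
(6,1)1 1/1 ✓
(6,3)1 2/3 ✓
(6,4)2 0/5 ✗
(6,5)1 3/5 ✓
(6,6)2 0/3 ✗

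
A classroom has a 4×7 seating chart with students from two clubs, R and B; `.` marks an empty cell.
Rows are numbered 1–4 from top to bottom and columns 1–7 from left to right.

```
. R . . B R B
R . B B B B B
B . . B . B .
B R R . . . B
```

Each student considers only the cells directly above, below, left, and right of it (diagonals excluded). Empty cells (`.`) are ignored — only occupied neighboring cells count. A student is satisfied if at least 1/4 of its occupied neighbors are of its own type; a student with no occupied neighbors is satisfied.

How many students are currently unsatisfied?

Row 1: (1,2)R 0/0 ok · (1,5)B 1/2 ok · (1,6)R 0/3 unhappy · (1,7)B 1/2 ok
Row 2: (2,1)R 0/1 unhappy · (2,3)B 1/1 ok · (2,4)B 3/3 ok · (2,5)B 3/3 ok · (2,6)B 3/4 ok · (2,7)B 2/2 ok
Row 3: (3,1)B 1/2 ok · (3,4)B 1/1 ok · (3,6)B 1/1 ok
Row 4: (4,1)B 1/2 ok · (4,2)R 1/2 ok · (4,3)R 1/1 ok · (4,7)B 0/0 ok
Unsatisfied: (1,6), (2,1) — 2 in total.

2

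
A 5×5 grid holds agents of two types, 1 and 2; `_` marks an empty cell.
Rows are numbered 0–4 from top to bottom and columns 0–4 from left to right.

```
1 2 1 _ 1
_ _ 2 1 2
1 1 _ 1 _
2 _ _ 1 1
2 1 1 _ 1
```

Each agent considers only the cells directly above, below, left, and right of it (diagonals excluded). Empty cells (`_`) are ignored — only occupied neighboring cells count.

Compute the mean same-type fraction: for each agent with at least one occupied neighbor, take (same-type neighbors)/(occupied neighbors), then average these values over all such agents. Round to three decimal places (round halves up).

0.490

Row 0: (0,0)1 0/1 · (0,1)2 0/2 · (0,2)1 0/2 · (0,4)1 0/1
Row 1: (1,2)2 0/2 · (1,3)1 1/3 · (1,4)2 0/2
Row 2: (2,0)1 1/2 · (2,1)1 1/1 · (2,3)1 2/2
Row 3: (3,0)2 1/2 · (3,3)1 2/2 · (3,4)1 2/2
Row 4: (4,0)2 1/2 · (4,1)1 1/2 · (4,2)1 1/1 · (4,4)1 1/1
Sum over 17 agents: 0/1 + 0/2 + 0/2 + 0/1 + 0/2 + 1/3 + 0/2 + 1/2 + 1/1 + 2/2 + 1/2 + 2/2 + 2/2 + 1/2 + 1/2 + 1/1 + 1/1 = 25/3; mean = 25/3 ÷ 17 = 25/51 = 0.490196… → 0.490.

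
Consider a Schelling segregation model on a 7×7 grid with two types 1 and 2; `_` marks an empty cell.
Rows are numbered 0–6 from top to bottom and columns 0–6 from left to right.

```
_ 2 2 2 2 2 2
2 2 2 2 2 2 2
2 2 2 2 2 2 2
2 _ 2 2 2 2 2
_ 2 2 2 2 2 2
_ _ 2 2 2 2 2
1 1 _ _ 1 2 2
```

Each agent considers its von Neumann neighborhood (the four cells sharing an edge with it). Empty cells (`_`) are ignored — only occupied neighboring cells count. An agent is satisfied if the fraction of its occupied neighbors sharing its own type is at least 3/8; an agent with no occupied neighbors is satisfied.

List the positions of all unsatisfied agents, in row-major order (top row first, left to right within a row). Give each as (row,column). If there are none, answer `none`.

(6,4)

Row 0: (0,1)2 2/2 ok · (0,2)2 3/3 ok · (0,3)2 3/3 ok · (0,4)2 3/3 ok · (0,5)2 3/3 ok · (0,6)2 2/2 ok
Row 1: (1,0)2 2/2 ok · (1,1)2 4/4 ok · (1,2)2 4/4 ok · (1,3)2 4/4 ok · (1,4)2 4/4 ok · (1,5)2 4/4 ok · (1,6)2 3/3 ok
Row 2: (2,0)2 3/3 ok · (2,1)2 3/3 ok · (2,2)2 4/4 ok · (2,3)2 4/4 ok · (2,4)2 4/4 ok · (2,5)2 4/4 ok · (2,6)2 3/3 ok
Row 3: (3,0)2 1/1 ok · (3,2)2 3/3 ok · (3,3)2 4/4 ok · (3,4)2 4/4 ok · (3,5)2 4/4 ok · (3,6)2 3/3 ok
Row 4: (4,1)2 1/1 ok · (4,2)2 4/4 ok · (4,3)2 4/4 ok · (4,4)2 4/4 ok · (4,5)2 4/4 ok · (4,6)2 3/3 ok
Row 5: (5,2)2 2/2 ok · (5,3)2 3/3 ok · (5,4)2 3/4 ok · (5,5)2 4/4 ok · (5,6)2 3/3 ok
Row 6: (6,0)1 1/1 ok · (6,1)1 1/1 ok · (6,4)1 0/2 unhappy · (6,5)2 2/3 ok · (6,6)2 2/2 ok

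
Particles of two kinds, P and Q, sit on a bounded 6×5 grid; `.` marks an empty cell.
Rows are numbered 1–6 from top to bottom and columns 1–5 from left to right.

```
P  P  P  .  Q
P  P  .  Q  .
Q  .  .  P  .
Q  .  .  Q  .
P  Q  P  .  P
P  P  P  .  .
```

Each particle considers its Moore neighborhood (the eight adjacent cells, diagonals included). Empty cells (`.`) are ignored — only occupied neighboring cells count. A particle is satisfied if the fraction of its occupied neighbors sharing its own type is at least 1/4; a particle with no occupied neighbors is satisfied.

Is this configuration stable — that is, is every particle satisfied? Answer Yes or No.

(1,1)P 3/3 ✓
(1,2)P 4/4 ✓
(1,3)P 2/3 ✓
(1,5)Q 1/1 ✓
(2,1)P 3/4 ✓
(2,2)P 4/5 ✓
(2,4)Q 1/3 ✓
(3,1)Q 1/3 ✓
(3,4)P 0/2 ✗
(4,1)Q 2/3 ✓
(4,4)Q 0/3 ✗
(5,1)P 2/4 ✓
(5,2)Q 1/6 ✗
(5,3)P 2/4 ✓
(5,5)P 0/1 ✗
(6,1)P 2/3 ✓
(6,2)P 4/5 ✓
(6,3)P 2/3 ✓
For instance (3,4) has only 0/2 same-type neighbors, below 1/4.

No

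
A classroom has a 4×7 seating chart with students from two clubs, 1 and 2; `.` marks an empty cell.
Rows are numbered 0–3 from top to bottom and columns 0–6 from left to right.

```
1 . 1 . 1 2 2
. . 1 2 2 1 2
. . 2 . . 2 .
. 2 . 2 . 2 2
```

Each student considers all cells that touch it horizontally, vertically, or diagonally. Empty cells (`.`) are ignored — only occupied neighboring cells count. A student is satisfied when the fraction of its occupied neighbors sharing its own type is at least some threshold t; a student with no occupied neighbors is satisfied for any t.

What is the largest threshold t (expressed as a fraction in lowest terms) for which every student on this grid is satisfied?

1/6

Row 0: (0,0)1 — no occupied neighbors · (0,2)1 1/2 · (0,4)1 1/4 · (0,5)2 3/5 · (0,6)2 2/3
Row 1: (1,2)1 1/3 · (1,3)2 2/5 · (1,4)2 3/5 · (1,5)1 1/6 · (1,6)2 3/4
Row 2: (2,2)2 3/4 · (2,5)2 4/5
Row 3: (3,1)2 1/1 · (3,3)2 1/1 · (3,5)2 2/2 · (3,6)2 2/2
The smallest same-type fraction is 1/6 at (1,5), which reduces to 1/6. Any threshold above that leaves this student unsatisfied.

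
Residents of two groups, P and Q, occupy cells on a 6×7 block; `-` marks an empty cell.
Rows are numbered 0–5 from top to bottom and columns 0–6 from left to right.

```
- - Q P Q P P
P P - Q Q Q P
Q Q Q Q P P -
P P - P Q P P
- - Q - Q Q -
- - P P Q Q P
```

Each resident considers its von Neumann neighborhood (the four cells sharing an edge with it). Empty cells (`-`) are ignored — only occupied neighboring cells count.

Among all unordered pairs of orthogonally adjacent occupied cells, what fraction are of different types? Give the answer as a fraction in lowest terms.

21/41

Scan each occupied cell's neighbors to the right and below so each pair is counted once.
From row 0: 5 unlike of 8 pairs (running 5/8).
From row 1: 5 unlike of 9 pairs (running 10/17).
From row 2: 5 unlike of 10 pairs (running 15/27).
From row 3: 3 unlike of 6 pairs (running 18/33).
From row 4: 1 unlike of 4 pairs (running 19/37).
From row 5: 2 unlike of 4 pairs (running 21/41).
Total adjacent occupied pairs: 41; unlike-type pairs: 21.
21/41 is already in lowest terms.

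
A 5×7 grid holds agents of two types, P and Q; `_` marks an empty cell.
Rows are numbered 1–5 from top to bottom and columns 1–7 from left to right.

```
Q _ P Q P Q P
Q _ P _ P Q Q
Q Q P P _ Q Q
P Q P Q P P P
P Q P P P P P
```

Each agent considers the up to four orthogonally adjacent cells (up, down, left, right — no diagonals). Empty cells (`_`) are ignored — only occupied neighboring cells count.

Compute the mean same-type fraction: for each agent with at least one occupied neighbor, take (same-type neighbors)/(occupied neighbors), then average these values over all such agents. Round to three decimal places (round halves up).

0.599

(1,1)Q 1/1
(1,3)P 1/2
(1,4)Q 0/2
(1,5)P 1/3
(1,6)Q 1/3
(1,7)P 0/2
(2,1)Q 2/2
(2,3)P 2/2
(2,5)P 1/2
(2,6)Q 3/4
(2,7)Q 2/3
(3,1)Q 2/3
(3,2)Q 2/3
(3,3)P 3/4
(3,4)P 1/2
(3,6)Q 2/3
(3,7)Q 2/3
(4,1)P 1/3
(4,2)Q 2/4
(4,3)P 2/4
(4,4)Q 0/4
(4,5)P 2/3
(4,6)P 3/4
(4,7)P 2/3
(5,1)P 1/2
(5,2)Q 1/3
(5,3)P 2/3
(5,4)P 2/3
(5,5)P 3/3
(5,6)P 3/3
(5,7)P 2/2
Sum over 31 agents: 1/1 + 1/2 + 0/2 + 1/3 + 1/3 + 0/2 + 2/2 + 2/2 + 1/2 + 3/4 + 2/3 + 2/3 + 2/3 + 3/4 + 1/2 + 2/3 + 2/3 + 1/3 + 2/4 + 2/4 + 0/4 + 2/3 + 3/4 + 2/3 + 1/2 + 1/3 + 2/3 + 2/3 + 3/3 + 3/3 + 2/2 = 223/12; mean = 223/12 ÷ 31 = 223/372 = 0.599462… → 0.599.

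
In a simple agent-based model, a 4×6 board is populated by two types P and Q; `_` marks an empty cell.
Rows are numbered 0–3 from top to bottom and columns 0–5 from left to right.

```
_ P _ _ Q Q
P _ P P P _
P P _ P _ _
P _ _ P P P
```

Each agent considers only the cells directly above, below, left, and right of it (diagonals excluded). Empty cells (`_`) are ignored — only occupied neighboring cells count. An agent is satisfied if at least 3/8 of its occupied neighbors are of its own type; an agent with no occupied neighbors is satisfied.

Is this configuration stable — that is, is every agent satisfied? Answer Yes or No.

(0,1)P 0/0 satisfied
(0,4)Q 1/2 satisfied
(0,5)Q 1/1 satisfied
(1,0)P 1/1 satisfied
(1,2)P 1/1 satisfied
(1,3)P 3/3 satisfied
(1,4)P 1/2 satisfied
(2,0)P 3/3 satisfied
(2,1)P 1/1 satisfied
(2,3)P 2/2 satisfied
(3,0)P 1/1 satisfied
(3,3)P 2/2 satisfied
(3,4)P 2/2 satisfied
(3,5)P 1/1 satisfied
All meet the threshold, so the configuration is stable.

Yes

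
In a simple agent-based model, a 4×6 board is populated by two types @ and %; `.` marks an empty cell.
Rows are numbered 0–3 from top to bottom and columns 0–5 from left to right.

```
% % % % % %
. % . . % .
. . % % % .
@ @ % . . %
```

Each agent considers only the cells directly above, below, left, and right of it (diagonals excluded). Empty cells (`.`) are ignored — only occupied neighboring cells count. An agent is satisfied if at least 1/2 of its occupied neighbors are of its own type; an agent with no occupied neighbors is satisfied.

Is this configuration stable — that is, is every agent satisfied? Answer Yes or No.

(0,0)% 1/1 ok
(0,1)% 3/3 ok
(0,2)% 2/2 ok
(0,3)% 2/2 ok
(0,4)% 3/3 ok
(0,5)% 1/1 ok
(1,1)% 1/1 ok
(1,4)% 2/2 ok
(2,2)% 2/2 ok
(2,3)% 2/2 ok
(2,4)% 2/2 ok
(3,0)@ 1/1 ok
(3,1)@ 1/2 ok
(3,2)% 1/2 ok
(3,5)% 0/0 ok
All meet the threshold, so the configuration is stable.

Yes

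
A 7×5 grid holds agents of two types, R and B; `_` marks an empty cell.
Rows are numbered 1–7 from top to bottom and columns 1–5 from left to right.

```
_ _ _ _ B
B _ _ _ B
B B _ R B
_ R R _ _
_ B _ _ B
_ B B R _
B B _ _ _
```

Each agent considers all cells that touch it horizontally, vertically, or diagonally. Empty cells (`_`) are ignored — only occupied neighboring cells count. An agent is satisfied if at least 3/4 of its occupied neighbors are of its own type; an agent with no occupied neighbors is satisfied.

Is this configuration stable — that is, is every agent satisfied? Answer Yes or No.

Row 1: (1,5)B 1/1 satisfied
Row 2: (2,1)B 2/2 satisfied · (2,5)B 2/3 not
Row 3: (3,1)B 2/3 not · (3,2)B 2/4 not · (3,4)R 1/3 not · (3,5)B 1/2 not
Row 4: (4,2)R 1/4 not · (4,3)R 2/4 not
Row 5: (5,2)B 2/4 not · (5,5)B 0/1 not
Row 6: (6,2)B 4/4 satisfied · (6,3)B 3/4 satisfied · (6,4)R 0/2 not
Row 7: (7,1)B 2/2 satisfied · (7,2)B 3/3 satisfied
For instance (2,5) has only 2/3 same-type neighbors, below 3/4.

No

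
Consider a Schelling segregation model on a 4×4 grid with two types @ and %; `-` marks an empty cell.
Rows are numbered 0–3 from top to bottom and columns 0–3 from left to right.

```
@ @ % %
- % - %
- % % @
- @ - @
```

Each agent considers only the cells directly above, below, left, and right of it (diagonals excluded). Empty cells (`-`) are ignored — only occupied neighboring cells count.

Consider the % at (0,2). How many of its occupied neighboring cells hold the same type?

1

Occupied neighbors of (0,2): (0,1)=@, (0,3)=%.
Same type (%): 1 of 2.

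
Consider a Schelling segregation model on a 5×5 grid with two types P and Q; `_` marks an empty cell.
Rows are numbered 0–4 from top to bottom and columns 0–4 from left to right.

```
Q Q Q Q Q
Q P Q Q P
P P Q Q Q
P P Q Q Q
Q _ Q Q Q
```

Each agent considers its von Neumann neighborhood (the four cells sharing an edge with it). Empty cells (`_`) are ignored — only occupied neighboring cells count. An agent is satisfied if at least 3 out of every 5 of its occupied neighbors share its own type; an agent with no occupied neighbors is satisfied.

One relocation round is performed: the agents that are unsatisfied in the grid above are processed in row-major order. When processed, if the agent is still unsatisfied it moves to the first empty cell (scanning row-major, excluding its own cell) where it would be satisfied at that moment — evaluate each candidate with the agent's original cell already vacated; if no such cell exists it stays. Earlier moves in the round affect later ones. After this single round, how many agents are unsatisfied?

Initially unsatisfied (in order): (0,4), (1,0), (1,1), (1,4), (4,0).
  (0,4) → (4,1).
  (1,0): no empty cell satisfies it; stays.
  (1,1): no empty cell satisfies it; stays.
  (1,4): no empty cell satisfies it; stays.
  (4,0): no empty cell satisfies it; stays.
Resulting grid:
Q Q Q Q _
Q P Q Q P
P P Q Q Q
P P Q Q Q
Q Q Q Q Q
Unsatisfied now: (1,0), (1,1), (1,4), (3,1), (4,0).

5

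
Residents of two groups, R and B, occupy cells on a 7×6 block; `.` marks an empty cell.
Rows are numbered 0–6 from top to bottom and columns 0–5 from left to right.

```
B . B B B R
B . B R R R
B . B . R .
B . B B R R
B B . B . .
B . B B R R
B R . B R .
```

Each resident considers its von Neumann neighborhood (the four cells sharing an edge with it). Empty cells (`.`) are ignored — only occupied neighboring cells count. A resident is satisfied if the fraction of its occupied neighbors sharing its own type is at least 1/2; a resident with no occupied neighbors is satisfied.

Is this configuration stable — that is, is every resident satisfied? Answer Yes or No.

Row 0: (0,0)B 1/1 ✓ · (0,2)B 2/2 ✓ · (0,3)B 2/3 ✓ · (0,4)B 1/3 ✗ · (0,5)R 1/2 ✓
Row 1: (1,0)B 2/2 ✓ · (1,2)B 2/3 ✓ · (1,3)R 1/3 ✗ · (1,4)R 3/4 ✓ · (1,5)R 2/2 ✓
Row 2: (2,0)B 2/2 ✓ · (2,2)B 2/2 ✓ · (2,4)R 2/2 ✓
Row 3: (3,0)B 2/2 ✓ · (3,2)B 2/2 ✓ · (3,3)B 2/3 ✓ · (3,4)R 2/3 ✓ · (3,5)R 1/1 ✓
Row 4: (4,0)B 3/3 ✓ · (4,1)B 1/1 ✓ · (4,3)B 2/2 ✓
Row 5: (5,0)B 2/2 ✓ · (5,2)B 1/1 ✓ · (5,3)B 3/4 ✓ · (5,4)R 2/3 ✓ · (5,5)R 1/1 ✓
Row 6: (6,0)B 1/2 ✓ · (6,1)R 0/1 ✗ · (6,3)B 1/2 ✓ · (6,4)R 1/2 ✓
For instance (0,4) has only 1/3 same-type neighbors, below 1/2.

No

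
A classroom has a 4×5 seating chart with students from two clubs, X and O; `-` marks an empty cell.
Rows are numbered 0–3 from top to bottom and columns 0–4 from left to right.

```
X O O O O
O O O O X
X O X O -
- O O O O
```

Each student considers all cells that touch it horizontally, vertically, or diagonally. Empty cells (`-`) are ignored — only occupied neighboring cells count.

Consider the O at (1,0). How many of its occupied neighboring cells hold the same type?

Occupied neighbors of (1,0): (0,0)=X, (0,1)=O, (1,1)=O, (2,0)=X, (2,1)=O.
Same type (O): 3 of 5.

3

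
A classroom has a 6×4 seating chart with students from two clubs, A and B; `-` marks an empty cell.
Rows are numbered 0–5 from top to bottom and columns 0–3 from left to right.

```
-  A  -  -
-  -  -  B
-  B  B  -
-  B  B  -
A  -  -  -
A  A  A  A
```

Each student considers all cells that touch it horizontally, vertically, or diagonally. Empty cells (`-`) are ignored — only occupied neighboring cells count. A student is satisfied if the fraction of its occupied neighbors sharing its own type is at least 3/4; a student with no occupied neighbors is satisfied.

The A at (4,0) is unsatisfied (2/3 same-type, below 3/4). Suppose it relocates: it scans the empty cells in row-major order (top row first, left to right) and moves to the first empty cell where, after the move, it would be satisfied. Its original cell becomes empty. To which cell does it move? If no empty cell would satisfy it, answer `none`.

(0,0)

Vacating (4,0). Empty cells in order:
  (0,0): 1/1 same-type → satisfied — stop here.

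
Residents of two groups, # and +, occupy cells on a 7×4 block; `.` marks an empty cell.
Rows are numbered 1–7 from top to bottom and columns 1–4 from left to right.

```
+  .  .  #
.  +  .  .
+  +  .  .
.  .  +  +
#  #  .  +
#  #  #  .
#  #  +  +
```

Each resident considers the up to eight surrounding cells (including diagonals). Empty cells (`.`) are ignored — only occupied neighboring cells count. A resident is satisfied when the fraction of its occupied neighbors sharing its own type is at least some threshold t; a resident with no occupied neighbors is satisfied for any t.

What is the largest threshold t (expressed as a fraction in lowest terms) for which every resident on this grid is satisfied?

1/4

Row 1: (1,1)+ 1/1 · (1,4)# — no occupied neighbors
Row 2: (2,2)+ 3/3
Row 3: (3,1)+ 2/2 · (3,2)+ 3/3
Row 4: (4,3)+ 3/4 · (4,4)+ 2/2
Row 5: (5,1)# 3/3 · (5,2)# 4/5 · (5,4)+ 2/3
Row 6: (6,1)# 5/5 · (6,2)# 6/7 · (6,3)# 3/6
Row 7: (7,1)# 3/3 · (7,2)# 4/5 · (7,3)+ 1/4 · (7,4)+ 1/2
The smallest same-type fraction is 1/4 at (7,3), which reduces to 1/4. Any threshold above that leaves this resident unsatisfied.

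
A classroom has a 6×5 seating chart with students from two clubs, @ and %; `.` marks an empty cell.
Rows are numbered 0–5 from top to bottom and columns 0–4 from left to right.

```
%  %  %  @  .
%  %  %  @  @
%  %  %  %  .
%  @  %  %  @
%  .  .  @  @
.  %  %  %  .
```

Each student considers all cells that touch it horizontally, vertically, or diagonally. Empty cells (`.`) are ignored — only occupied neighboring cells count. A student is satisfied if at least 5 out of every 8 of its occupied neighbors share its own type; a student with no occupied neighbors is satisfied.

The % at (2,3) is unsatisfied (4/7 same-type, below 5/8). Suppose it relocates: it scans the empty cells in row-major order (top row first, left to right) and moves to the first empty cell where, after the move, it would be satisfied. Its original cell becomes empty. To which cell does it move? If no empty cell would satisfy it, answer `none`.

Vacating (2,3). Empty cells in order:
  (0,4): 0/3 same-type → still unsatisfied.
  (2,4): 1/4 same-type → still unsatisfied.
  (4,1): 5/6 same-type → satisfied — stop here.

(4,1)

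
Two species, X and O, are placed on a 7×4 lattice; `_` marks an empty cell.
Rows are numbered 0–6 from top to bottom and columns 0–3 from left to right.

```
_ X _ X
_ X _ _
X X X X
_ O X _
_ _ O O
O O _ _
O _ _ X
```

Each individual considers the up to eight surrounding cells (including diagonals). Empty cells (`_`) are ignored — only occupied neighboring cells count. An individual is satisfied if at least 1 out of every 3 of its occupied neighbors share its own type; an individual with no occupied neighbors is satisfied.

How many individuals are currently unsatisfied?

1

(0,1)X 1/1 satisfied
(0,3)X 0/0 satisfied
(1,1)X 4/4 satisfied
(2,0)X 2/3 satisfied
(2,1)X 4/5 satisfied
(2,2)X 4/5 satisfied
(2,3)X 2/2 satisfied
(3,1)O 1/5 not
(3,2)X 3/6 satisfied
(4,2)O 3/4 satisfied
(4,3)O 1/2 satisfied
(5,0)O 2/2 satisfied
(5,1)O 3/3 satisfied
(6,0)O 2/2 satisfied
(6,3)X 0/0 satisfied
Unsatisfied: (3,1) — 1 in total.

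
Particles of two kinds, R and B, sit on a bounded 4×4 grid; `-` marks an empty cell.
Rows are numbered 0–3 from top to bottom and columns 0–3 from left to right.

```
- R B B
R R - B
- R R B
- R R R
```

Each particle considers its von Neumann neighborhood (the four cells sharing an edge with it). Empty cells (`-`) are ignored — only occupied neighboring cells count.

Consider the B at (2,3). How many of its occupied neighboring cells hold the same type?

1

Occupied neighbors of (2,3): (1,3)=B, (3,3)=R, (2,2)=R.
Same type (B): 1 of 3.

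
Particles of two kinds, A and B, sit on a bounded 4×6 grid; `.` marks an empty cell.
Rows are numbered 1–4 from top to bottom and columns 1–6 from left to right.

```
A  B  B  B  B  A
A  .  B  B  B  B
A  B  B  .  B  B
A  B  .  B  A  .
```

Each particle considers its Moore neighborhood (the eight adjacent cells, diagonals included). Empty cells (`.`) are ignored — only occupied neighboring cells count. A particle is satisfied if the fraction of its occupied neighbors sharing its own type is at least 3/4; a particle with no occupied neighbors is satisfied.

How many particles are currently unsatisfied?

(1,1)A 1/2 not
(1,2)B 2/4 not
(1,3)B 4/4 satisfied
(1,4)B 5/5 satisfied
(1,5)B 4/5 satisfied
(1,6)A 0/3 not
(2,1)A 2/4 not
(2,3)B 6/6 satisfied
(2,4)B 7/7 satisfied
(2,5)B 6/7 satisfied
(2,6)B 4/5 satisfied
(3,1)A 2/4 not
(3,2)B 3/6 not
(3,3)B 5/5 satisfied
(3,5)B 5/6 satisfied
(3,6)B 3/4 satisfied
(4,1)A 1/3 not
(4,2)B 2/4 not
(4,4)B 2/3 not
(4,5)A 0/3 not
Unsatisfied: (1,1), (1,2), (1,6), (2,1), (3,1), (3,2), (4,1), (4,2), (4,4), (4,5) — 10 in total.

10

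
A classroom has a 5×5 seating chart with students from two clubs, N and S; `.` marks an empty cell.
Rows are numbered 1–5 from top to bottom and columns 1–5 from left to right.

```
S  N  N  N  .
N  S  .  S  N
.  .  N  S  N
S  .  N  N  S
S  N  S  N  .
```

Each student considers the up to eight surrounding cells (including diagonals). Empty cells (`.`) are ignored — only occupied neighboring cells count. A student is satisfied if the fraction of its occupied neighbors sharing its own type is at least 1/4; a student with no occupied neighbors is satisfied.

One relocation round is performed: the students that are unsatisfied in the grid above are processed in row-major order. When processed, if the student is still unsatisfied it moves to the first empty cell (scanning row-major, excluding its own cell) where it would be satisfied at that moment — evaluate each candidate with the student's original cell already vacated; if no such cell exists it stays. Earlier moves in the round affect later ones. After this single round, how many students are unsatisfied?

Initially unsatisfied (in order): (2,2), (2,4), (5,3).
  (2,2) → (1,5).
  (2,4): now satisfied by earlier moves; stays.
  (5,3) → (2,3).
Resulting grid:
S N N N S
N . S S N
. . N S N
S . N N S
S N . N .
Unsatisfied now: (1,1).

1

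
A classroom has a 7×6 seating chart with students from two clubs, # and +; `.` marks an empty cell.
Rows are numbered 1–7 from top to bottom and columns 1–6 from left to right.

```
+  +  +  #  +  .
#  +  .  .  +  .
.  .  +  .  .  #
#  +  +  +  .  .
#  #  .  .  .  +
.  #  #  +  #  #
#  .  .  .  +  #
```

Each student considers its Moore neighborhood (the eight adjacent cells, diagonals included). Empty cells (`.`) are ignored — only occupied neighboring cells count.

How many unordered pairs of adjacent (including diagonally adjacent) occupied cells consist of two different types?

18

Scan each occupied cell's neighbors to the right and below (and the two forward diagonals) so each pair is counted once.
From row 1: 5 unlike of 11 pairs (running 5/11).
From row 2: 2 unlike of 3 pairs (running 7/14).
From row 3: 0 unlike of 3 pairs (running 7/17).
From row 4: 4 unlike of 8 pairs (running 11/25).
From row 5: 2 unlike of 6 pairs (running 13/31).
From row 6: 4 unlike of 10 pairs (running 17/41).
From row 7: 1 unlike of 1 pairs (running 18/42).
Total adjacent occupied pairs: 42; unlike-type pairs: 18.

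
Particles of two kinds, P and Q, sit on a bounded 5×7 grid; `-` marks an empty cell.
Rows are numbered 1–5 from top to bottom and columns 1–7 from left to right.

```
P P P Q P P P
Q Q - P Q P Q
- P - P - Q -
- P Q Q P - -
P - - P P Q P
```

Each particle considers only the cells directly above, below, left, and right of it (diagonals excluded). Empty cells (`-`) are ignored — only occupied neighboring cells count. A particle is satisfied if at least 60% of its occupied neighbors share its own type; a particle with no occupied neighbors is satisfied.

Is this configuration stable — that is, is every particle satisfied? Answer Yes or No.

No

Row 1: (1,1)P 1/2 ✗ · (1,2)P 2/3 ✓ · (1,3)P 1/2 ✗ · (1,4)Q 0/3 ✗ · (1,5)P 1/3 ✗ · (1,6)P 3/3 ✓ · (1,7)P 1/2 ✗
Row 2: (2,1)Q 1/2 ✗ · (2,2)Q 1/3 ✗ · (2,4)P 1/3 ✗ · (2,5)Q 0/3 ✗ · (2,6)P 1/4 ✗ · (2,7)Q 0/2 ✗
Row 3: (3,2)P 1/2 ✗ · (3,4)P 1/2 ✗ · (3,6)Q 0/1 ✗
Row 4: (4,2)P 1/2 ✗ · (4,3)Q 1/2 ✗ · (4,4)Q 1/4 ✗ · (4,5)P 1/2 ✗
Row 5: (5,1)P 0/0 ✓ · (5,4)P 1/2 ✗ · (5,5)P 2/3 ✓ · (5,6)Q 0/2 ✗ · (5,7)P 0/1 ✗
For instance (1,1) has only 1/2 same-type neighbors, below 3/5.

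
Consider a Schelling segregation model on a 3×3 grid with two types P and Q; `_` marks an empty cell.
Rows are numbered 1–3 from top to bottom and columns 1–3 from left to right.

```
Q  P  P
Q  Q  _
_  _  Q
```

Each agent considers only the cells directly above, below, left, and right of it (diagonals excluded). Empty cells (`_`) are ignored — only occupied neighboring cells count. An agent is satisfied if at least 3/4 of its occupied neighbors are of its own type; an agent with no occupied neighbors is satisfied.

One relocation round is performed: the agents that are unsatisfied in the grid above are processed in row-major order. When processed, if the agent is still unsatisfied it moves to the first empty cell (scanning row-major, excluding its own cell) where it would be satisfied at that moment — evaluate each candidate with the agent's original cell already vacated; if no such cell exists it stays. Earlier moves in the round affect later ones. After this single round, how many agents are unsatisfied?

Initially unsatisfied (in order): (1,1), (1,2), (2,2).
  (1,1) → (3,1).
  (1,2): no empty cell satisfies it; stays.
  (2,2) → (3,2).
Resulting grid:
_ P P
Q _ _
Q Q Q
All satisfied now.

0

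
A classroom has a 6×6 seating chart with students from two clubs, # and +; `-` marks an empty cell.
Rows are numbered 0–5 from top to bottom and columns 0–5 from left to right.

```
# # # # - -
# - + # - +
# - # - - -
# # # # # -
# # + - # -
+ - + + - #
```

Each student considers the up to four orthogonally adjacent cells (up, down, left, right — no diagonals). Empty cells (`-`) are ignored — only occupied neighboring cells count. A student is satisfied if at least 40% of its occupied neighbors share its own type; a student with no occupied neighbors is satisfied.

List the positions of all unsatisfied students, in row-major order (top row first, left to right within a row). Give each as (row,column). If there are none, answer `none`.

(1,2), (4,2), (5,0)

Row 0: (0,0)# 2/2 satisfied · (0,1)# 2/2 satisfied · (0,2)# 2/3 satisfied · (0,3)# 2/2 satisfied
Row 1: (1,0)# 2/2 satisfied · (1,2)+ 0/3 not · (1,3)# 1/2 satisfied · (1,5)+ 0/0 satisfied
Row 2: (2,0)# 2/2 satisfied · (2,2)# 1/2 satisfied
Row 3: (3,0)# 3/3 satisfied · (3,1)# 3/3 satisfied · (3,2)# 3/4 satisfied · (3,3)# 2/2 satisfied · (3,4)# 2/2 satisfied
Row 4: (4,0)# 2/3 satisfied · (4,1)# 2/3 satisfied · (4,2)+ 1/3 not · (4,4)# 1/1 satisfied
Row 5: (5,0)+ 0/1 not · (5,2)+ 2/2 satisfied · (5,3)+ 1/1 satisfied · (5,5)# 0/0 satisfied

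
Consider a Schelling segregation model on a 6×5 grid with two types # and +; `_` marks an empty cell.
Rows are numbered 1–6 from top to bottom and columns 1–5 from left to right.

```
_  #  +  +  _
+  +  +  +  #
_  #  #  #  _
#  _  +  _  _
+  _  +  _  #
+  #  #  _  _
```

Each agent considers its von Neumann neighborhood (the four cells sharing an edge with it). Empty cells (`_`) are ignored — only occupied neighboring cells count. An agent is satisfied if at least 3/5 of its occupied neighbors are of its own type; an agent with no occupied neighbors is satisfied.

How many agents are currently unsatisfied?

(1,2)# 0/2 ✗
(1,3)+ 2/3 ✓
(1,4)+ 2/2 ✓
(2,1)+ 1/1 ✓
(2,2)+ 2/4 ✗
(2,3)+ 3/4 ✓
(2,4)+ 2/4 ✗
(2,5)# 0/1 ✗
(3,2)# 1/2 ✗
(3,3)# 2/4 ✗
(3,4)# 1/2 ✗
(4,1)# 0/1 ✗
(4,3)+ 1/2 ✗
(5,1)+ 1/2 ✗
(5,3)+ 1/2 ✗
(5,5)# 0/0 ✓
(6,1)+ 1/2 ✗
(6,2)# 1/2 ✗
(6,3)# 1/2 ✗
Unsatisfied: (1,2), (2,2), (2,4), (2,5), (3,2), (3,3), (3,4), (4,1), (4,3), (5,1), (5,3), (6,1), (6,2), (6,3) — 14 in total.

14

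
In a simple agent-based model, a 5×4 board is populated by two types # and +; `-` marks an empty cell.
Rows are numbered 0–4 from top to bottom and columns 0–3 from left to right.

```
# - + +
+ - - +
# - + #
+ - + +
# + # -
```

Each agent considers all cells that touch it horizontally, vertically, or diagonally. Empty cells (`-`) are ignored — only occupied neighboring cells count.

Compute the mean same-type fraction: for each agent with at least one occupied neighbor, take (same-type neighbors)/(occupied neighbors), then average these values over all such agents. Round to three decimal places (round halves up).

(0,0)# 0/1
(0,2)+ 2/2
(0,3)+ 2/2
(1,0)+ 0/2
(1,3)+ 3/4
(2,0)# 0/2
(2,2)+ 3/4
(2,3)# 0/4
(3,0)+ 1/3
(3,2)+ 3/5
(3,3)+ 2/4
(4,0)# 0/2
(4,1)+ 2/4
(4,2)# 0/3
Sum over 14 agents: 0/1 + 2/2 + 2/2 + 0/2 + 3/4 + 0/2 + 3/4 + 0/4 + 1/3 + 3/5 + 2/4 + 0/2 + 2/4 + 0/3 = 163/30; mean = 163/30 ÷ 14 = 163/420 = 0.388095… → 0.388.

0.388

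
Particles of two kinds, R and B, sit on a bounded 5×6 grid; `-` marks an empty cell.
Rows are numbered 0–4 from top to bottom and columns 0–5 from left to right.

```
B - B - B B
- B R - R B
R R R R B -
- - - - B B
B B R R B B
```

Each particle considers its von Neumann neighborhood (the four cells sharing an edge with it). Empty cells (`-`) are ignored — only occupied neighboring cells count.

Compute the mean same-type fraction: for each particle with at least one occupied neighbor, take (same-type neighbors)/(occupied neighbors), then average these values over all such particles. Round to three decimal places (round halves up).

0.600

(0,0)B — no occupied neighbors
(0,2)B 0/1
(0,4)B 1/2
(0,5)B 2/2
(1,1)B 0/2
(1,2)R 1/3
(1,4)R 0/3
(1,5)B 1/2
(2,0)R 1/1
(2,1)R 2/3
(2,2)R 3/3
(2,3)R 1/2
(2,4)B 1/3
(3,4)B 3/3
(3,5)B 2/2
(4,0)B 1/1
(4,1)B 1/2
(4,2)R 1/2
(4,3)R 1/2
(4,4)B 2/3
(4,5)B 2/2
Sum over 20 particles: 0/1 + 1/2 + 2/2 + 0/2 + 1/3 + 0/3 + 1/2 + 1/1 + 2/3 + 3/3 + 1/2 + 1/3 + 3/3 + 2/2 + 1/1 + 1/2 + 1/2 + 1/2 + 2/3 + 2/2 = 12; mean = 12 ÷ 20 = 3/5 = 0.6 → 0.600.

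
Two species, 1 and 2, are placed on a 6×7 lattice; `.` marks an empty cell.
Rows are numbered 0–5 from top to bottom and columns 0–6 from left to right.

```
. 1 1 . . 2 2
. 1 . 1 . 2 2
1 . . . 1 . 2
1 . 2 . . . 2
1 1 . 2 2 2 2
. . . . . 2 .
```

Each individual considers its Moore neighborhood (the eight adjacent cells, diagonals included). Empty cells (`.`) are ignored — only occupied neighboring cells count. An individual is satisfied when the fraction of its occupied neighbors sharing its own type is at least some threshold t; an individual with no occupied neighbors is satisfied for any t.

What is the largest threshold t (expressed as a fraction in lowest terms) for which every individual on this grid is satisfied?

1/2

(0,1)1 2/2
(0,2)1 3/3
(0,5)2 3/3
(0,6)2 3/3
(1,1)1 3/3
(1,3)1 2/2
(1,5)2 4/5
(1,6)2 4/4
(2,0)1 2/2
(2,4)1 1/2
(2,6)2 3/3
(3,0)1 3/3
(3,2)2 1/2
(3,6)2 3/3
(4,0)1 2/2
(4,1)1 2/3
(4,3)2 2/2
(4,4)2 3/3
(4,5)2 4/4
(4,6)2 3/3
(5,5)2 3/3
The smallest same-type fraction is 1/2 at (2,4), which reduces to 1/2. Any threshold above that leaves this individual unsatisfied.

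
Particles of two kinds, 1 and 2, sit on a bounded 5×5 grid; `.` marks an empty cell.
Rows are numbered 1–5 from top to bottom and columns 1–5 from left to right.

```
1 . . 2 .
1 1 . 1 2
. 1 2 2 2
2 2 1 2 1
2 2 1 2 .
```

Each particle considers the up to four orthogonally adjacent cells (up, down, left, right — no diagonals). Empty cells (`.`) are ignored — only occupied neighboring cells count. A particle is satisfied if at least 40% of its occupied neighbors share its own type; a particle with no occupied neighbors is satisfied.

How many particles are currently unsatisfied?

7

Row 1: (1,1)1 1/1 ✓ · (1,4)2 0/1 ✗
Row 2: (2,1)1 2/2 ✓ · (2,2)1 2/2 ✓ · (2,4)1 0/3 ✗ · (2,5)2 1/2 ✓
Row 3: (3,2)1 1/3 ✗ · (3,3)2 1/3 ✗ · (3,4)2 3/4 ✓ · (3,5)2 2/3 ✓
Row 4: (4,1)2 2/2 ✓ · (4,2)2 2/4 ✓ · (4,3)1 1/4 ✗ · (4,4)2 2/4 ✓ · (4,5)1 0/2 ✗
Row 5: (5,1)2 2/2 ✓ · (5,2)2 2/3 ✓ · (5,3)1 1/3 ✗ · (5,4)2 1/2 ✓
Unsatisfied: (1,4), (2,4), (3,2), (3,3), (4,3), (4,5), (5,3) — 7 in total.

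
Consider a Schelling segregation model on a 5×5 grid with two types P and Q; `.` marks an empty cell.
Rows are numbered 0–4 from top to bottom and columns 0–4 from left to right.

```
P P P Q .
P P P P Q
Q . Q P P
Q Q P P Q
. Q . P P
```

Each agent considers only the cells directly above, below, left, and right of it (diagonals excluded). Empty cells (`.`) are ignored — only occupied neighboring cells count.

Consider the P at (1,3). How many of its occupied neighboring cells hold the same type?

2

Occupied neighbors of (1,3): (0,3)=Q, (2,3)=P, (1,2)=P, (1,4)=Q.
Same type (P): 2 of 4.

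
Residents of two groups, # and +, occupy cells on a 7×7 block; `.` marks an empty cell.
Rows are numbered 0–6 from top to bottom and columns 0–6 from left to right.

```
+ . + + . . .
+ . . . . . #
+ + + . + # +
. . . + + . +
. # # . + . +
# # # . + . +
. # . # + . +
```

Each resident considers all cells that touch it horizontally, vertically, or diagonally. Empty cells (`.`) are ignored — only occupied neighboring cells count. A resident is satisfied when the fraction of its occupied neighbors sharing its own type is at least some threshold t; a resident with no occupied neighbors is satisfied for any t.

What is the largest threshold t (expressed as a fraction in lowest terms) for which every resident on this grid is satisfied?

1/5

Row 0: (0,0)+ 1/1 · (0,2)+ 1/1 · (0,3)+ 1/1
Row 1: (1,0)+ 3/3 · (1,6)# 1/2
Row 2: (2,0)+ 2/2 · (2,1)+ 3/3 · (2,2)+ 2/2 · (2,4)+ 2/3 · (2,5)# 1/5 · (2,6)+ 1/3
Row 3: (3,3)+ 4/5 · (3,4)+ 3/4 · (3,6)+ 2/3
Row 4: (4,1)# 4/4 · (4,2)# 3/4 · (4,4)+ 3/3 · (4,6)+ 2/2
Row 5: (5,0)# 3/3 · (5,1)# 5/5 · (5,2)# 5/5 · (5,4)+ 2/3 · (5,6)+ 2/2
Row 6: (6,1)# 3/3 · (6,3)# 1/3 · (6,4)+ 1/2 · (6,6)+ 1/1
The smallest same-type fraction is 1/5 at (2,5), which reduces to 1/5. Any threshold above that leaves this resident unsatisfied.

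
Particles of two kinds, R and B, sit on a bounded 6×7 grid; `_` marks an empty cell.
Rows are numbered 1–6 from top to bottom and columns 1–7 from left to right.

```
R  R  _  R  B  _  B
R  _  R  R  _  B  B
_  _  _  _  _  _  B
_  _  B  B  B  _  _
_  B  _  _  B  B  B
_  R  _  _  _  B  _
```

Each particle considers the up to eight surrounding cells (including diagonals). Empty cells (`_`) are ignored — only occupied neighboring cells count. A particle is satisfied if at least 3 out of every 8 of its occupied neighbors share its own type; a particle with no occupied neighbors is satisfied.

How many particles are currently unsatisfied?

2

Row 1: (1,1)R 2/2 ok · (1,2)R 3/3 ok · (1,4)R 2/3 ok · (1,5)B 1/3 unhappy · (1,7)B 2/2 ok
Row 2: (2,1)R 2/2 ok · (2,3)R 3/3 ok · (2,4)R 2/3 ok · (2,6)B 4/4 ok · (2,7)B 3/3 ok
Row 3: (3,7)B 2/2 ok
Row 4: (4,3)B 2/2 ok · (4,4)B 3/3 ok · (4,5)B 3/3 ok
Row 5: (5,2)B 1/2 ok · (5,5)B 4/4 ok · (5,6)B 4/4 ok · (5,7)B 2/2 ok
Row 6: (6,2)R 0/1 unhappy · (6,6)B 3/3 ok
Unsatisfied: (1,5), (6,2) — 2 in total.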